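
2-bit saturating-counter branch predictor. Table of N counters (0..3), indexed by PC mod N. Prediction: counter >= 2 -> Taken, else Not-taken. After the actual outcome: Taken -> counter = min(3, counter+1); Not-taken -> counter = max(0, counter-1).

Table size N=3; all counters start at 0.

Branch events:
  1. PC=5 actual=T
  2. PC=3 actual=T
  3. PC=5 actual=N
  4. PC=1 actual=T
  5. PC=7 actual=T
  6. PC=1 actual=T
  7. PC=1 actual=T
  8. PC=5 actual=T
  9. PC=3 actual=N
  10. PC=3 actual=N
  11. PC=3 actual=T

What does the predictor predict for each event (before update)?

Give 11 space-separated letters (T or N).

Ev 1: PC=5 idx=2 pred=N actual=T -> ctr[2]=1
Ev 2: PC=3 idx=0 pred=N actual=T -> ctr[0]=1
Ev 3: PC=5 idx=2 pred=N actual=N -> ctr[2]=0
Ev 4: PC=1 idx=1 pred=N actual=T -> ctr[1]=1
Ev 5: PC=7 idx=1 pred=N actual=T -> ctr[1]=2
Ev 6: PC=1 idx=1 pred=T actual=T -> ctr[1]=3
Ev 7: PC=1 idx=1 pred=T actual=T -> ctr[1]=3
Ev 8: PC=5 idx=2 pred=N actual=T -> ctr[2]=1
Ev 9: PC=3 idx=0 pred=N actual=N -> ctr[0]=0
Ev 10: PC=3 idx=0 pred=N actual=N -> ctr[0]=0
Ev 11: PC=3 idx=0 pred=N actual=T -> ctr[0]=1

Answer: N N N N N T T N N N N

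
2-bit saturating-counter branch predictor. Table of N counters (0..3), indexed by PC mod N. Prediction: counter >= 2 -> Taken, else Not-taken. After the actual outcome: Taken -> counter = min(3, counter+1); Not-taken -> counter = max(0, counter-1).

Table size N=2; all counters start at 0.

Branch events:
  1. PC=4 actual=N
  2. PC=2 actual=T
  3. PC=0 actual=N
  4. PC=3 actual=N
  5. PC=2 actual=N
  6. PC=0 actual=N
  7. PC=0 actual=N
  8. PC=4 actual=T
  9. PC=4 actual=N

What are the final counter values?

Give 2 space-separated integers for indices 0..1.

Answer: 0 0

Derivation:
Ev 1: PC=4 idx=0 pred=N actual=N -> ctr[0]=0
Ev 2: PC=2 idx=0 pred=N actual=T -> ctr[0]=1
Ev 3: PC=0 idx=0 pred=N actual=N -> ctr[0]=0
Ev 4: PC=3 idx=1 pred=N actual=N -> ctr[1]=0
Ev 5: PC=2 idx=0 pred=N actual=N -> ctr[0]=0
Ev 6: PC=0 idx=0 pred=N actual=N -> ctr[0]=0
Ev 7: PC=0 idx=0 pred=N actual=N -> ctr[0]=0
Ev 8: PC=4 idx=0 pred=N actual=T -> ctr[0]=1
Ev 9: PC=4 idx=0 pred=N actual=N -> ctr[0]=0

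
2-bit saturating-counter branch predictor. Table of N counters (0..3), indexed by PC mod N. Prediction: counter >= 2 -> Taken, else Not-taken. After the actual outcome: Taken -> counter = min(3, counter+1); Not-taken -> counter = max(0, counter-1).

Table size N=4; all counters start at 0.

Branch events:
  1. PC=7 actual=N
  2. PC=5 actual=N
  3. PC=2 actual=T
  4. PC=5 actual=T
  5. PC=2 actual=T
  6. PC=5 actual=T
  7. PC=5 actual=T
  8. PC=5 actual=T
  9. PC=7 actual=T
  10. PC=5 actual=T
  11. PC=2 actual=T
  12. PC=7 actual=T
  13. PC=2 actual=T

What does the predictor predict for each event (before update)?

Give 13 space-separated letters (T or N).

Ev 1: PC=7 idx=3 pred=N actual=N -> ctr[3]=0
Ev 2: PC=5 idx=1 pred=N actual=N -> ctr[1]=0
Ev 3: PC=2 idx=2 pred=N actual=T -> ctr[2]=1
Ev 4: PC=5 idx=1 pred=N actual=T -> ctr[1]=1
Ev 5: PC=2 idx=2 pred=N actual=T -> ctr[2]=2
Ev 6: PC=5 idx=1 pred=N actual=T -> ctr[1]=2
Ev 7: PC=5 idx=1 pred=T actual=T -> ctr[1]=3
Ev 8: PC=5 idx=1 pred=T actual=T -> ctr[1]=3
Ev 9: PC=7 idx=3 pred=N actual=T -> ctr[3]=1
Ev 10: PC=5 idx=1 pred=T actual=T -> ctr[1]=3
Ev 11: PC=2 idx=2 pred=T actual=T -> ctr[2]=3
Ev 12: PC=7 idx=3 pred=N actual=T -> ctr[3]=2
Ev 13: PC=2 idx=2 pred=T actual=T -> ctr[2]=3

Answer: N N N N N N T T N T T N T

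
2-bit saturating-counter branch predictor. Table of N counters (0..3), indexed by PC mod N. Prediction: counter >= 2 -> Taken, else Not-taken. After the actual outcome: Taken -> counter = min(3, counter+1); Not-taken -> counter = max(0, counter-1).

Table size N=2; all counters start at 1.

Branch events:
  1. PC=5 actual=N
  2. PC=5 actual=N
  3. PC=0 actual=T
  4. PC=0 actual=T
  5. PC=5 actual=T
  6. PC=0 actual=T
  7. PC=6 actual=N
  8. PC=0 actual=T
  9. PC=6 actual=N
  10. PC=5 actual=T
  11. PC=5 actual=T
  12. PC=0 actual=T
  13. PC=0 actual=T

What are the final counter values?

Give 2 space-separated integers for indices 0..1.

Ev 1: PC=5 idx=1 pred=N actual=N -> ctr[1]=0
Ev 2: PC=5 idx=1 pred=N actual=N -> ctr[1]=0
Ev 3: PC=0 idx=0 pred=N actual=T -> ctr[0]=2
Ev 4: PC=0 idx=0 pred=T actual=T -> ctr[0]=3
Ev 5: PC=5 idx=1 pred=N actual=T -> ctr[1]=1
Ev 6: PC=0 idx=0 pred=T actual=T -> ctr[0]=3
Ev 7: PC=6 idx=0 pred=T actual=N -> ctr[0]=2
Ev 8: PC=0 idx=0 pred=T actual=T -> ctr[0]=3
Ev 9: PC=6 idx=0 pred=T actual=N -> ctr[0]=2
Ev 10: PC=5 idx=1 pred=N actual=T -> ctr[1]=2
Ev 11: PC=5 idx=1 pred=T actual=T -> ctr[1]=3
Ev 12: PC=0 idx=0 pred=T actual=T -> ctr[0]=3
Ev 13: PC=0 idx=0 pred=T actual=T -> ctr[0]=3

Answer: 3 3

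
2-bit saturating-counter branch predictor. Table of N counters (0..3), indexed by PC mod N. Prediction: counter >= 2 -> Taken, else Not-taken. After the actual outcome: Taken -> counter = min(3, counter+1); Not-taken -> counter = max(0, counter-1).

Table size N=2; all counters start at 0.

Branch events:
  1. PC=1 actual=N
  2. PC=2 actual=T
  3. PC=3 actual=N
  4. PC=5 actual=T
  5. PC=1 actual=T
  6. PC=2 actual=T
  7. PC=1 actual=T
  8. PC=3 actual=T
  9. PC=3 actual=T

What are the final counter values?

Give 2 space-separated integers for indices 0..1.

Ev 1: PC=1 idx=1 pred=N actual=N -> ctr[1]=0
Ev 2: PC=2 idx=0 pred=N actual=T -> ctr[0]=1
Ev 3: PC=3 idx=1 pred=N actual=N -> ctr[1]=0
Ev 4: PC=5 idx=1 pred=N actual=T -> ctr[1]=1
Ev 5: PC=1 idx=1 pred=N actual=T -> ctr[1]=2
Ev 6: PC=2 idx=0 pred=N actual=T -> ctr[0]=2
Ev 7: PC=1 idx=1 pred=T actual=T -> ctr[1]=3
Ev 8: PC=3 idx=1 pred=T actual=T -> ctr[1]=3
Ev 9: PC=3 idx=1 pred=T actual=T -> ctr[1]=3

Answer: 2 3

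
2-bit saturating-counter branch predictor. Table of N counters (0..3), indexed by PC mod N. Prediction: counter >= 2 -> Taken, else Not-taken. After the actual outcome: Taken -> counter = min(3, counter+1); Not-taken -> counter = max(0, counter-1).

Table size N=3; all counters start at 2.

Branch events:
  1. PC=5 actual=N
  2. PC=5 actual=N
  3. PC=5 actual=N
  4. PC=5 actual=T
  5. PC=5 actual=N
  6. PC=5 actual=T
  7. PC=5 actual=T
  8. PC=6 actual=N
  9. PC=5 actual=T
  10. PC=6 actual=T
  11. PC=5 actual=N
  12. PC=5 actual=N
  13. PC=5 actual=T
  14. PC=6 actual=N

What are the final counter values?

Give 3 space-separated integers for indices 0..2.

Ev 1: PC=5 idx=2 pred=T actual=N -> ctr[2]=1
Ev 2: PC=5 idx=2 pred=N actual=N -> ctr[2]=0
Ev 3: PC=5 idx=2 pred=N actual=N -> ctr[2]=0
Ev 4: PC=5 idx=2 pred=N actual=T -> ctr[2]=1
Ev 5: PC=5 idx=2 pred=N actual=N -> ctr[2]=0
Ev 6: PC=5 idx=2 pred=N actual=T -> ctr[2]=1
Ev 7: PC=5 idx=2 pred=N actual=T -> ctr[2]=2
Ev 8: PC=6 idx=0 pred=T actual=N -> ctr[0]=1
Ev 9: PC=5 idx=2 pred=T actual=T -> ctr[2]=3
Ev 10: PC=6 idx=0 pred=N actual=T -> ctr[0]=2
Ev 11: PC=5 idx=2 pred=T actual=N -> ctr[2]=2
Ev 12: PC=5 idx=2 pred=T actual=N -> ctr[2]=1
Ev 13: PC=5 idx=2 pred=N actual=T -> ctr[2]=2
Ev 14: PC=6 idx=0 pred=T actual=N -> ctr[0]=1

Answer: 1 2 2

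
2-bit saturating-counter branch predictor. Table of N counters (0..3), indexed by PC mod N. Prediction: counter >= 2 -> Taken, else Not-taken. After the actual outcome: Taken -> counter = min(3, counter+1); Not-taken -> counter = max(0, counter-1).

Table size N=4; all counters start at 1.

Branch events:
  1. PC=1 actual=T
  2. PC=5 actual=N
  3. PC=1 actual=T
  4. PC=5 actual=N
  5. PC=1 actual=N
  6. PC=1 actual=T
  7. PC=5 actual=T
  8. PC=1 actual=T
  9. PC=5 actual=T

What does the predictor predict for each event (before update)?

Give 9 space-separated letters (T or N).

Ev 1: PC=1 idx=1 pred=N actual=T -> ctr[1]=2
Ev 2: PC=5 idx=1 pred=T actual=N -> ctr[1]=1
Ev 3: PC=1 idx=1 pred=N actual=T -> ctr[1]=2
Ev 4: PC=5 idx=1 pred=T actual=N -> ctr[1]=1
Ev 5: PC=1 idx=1 pred=N actual=N -> ctr[1]=0
Ev 6: PC=1 idx=1 pred=N actual=T -> ctr[1]=1
Ev 7: PC=5 idx=1 pred=N actual=T -> ctr[1]=2
Ev 8: PC=1 idx=1 pred=T actual=T -> ctr[1]=3
Ev 9: PC=5 idx=1 pred=T actual=T -> ctr[1]=3

Answer: N T N T N N N T T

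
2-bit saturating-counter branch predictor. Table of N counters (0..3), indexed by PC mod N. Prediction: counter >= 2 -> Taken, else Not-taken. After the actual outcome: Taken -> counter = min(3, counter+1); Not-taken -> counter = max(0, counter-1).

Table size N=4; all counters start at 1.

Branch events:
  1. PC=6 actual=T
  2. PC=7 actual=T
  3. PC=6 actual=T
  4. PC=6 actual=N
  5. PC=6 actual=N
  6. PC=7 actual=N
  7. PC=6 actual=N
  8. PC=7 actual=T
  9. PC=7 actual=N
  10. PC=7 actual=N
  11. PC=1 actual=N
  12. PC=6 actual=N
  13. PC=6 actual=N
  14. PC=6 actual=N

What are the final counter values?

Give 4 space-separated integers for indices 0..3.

Answer: 1 0 0 0

Derivation:
Ev 1: PC=6 idx=2 pred=N actual=T -> ctr[2]=2
Ev 2: PC=7 idx=3 pred=N actual=T -> ctr[3]=2
Ev 3: PC=6 idx=2 pred=T actual=T -> ctr[2]=3
Ev 4: PC=6 idx=2 pred=T actual=N -> ctr[2]=2
Ev 5: PC=6 idx=2 pred=T actual=N -> ctr[2]=1
Ev 6: PC=7 idx=3 pred=T actual=N -> ctr[3]=1
Ev 7: PC=6 idx=2 pred=N actual=N -> ctr[2]=0
Ev 8: PC=7 idx=3 pred=N actual=T -> ctr[3]=2
Ev 9: PC=7 idx=3 pred=T actual=N -> ctr[3]=1
Ev 10: PC=7 idx=3 pred=N actual=N -> ctr[3]=0
Ev 11: PC=1 idx=1 pred=N actual=N -> ctr[1]=0
Ev 12: PC=6 idx=2 pred=N actual=N -> ctr[2]=0
Ev 13: PC=6 idx=2 pred=N actual=N -> ctr[2]=0
Ev 14: PC=6 idx=2 pred=N actual=N -> ctr[2]=0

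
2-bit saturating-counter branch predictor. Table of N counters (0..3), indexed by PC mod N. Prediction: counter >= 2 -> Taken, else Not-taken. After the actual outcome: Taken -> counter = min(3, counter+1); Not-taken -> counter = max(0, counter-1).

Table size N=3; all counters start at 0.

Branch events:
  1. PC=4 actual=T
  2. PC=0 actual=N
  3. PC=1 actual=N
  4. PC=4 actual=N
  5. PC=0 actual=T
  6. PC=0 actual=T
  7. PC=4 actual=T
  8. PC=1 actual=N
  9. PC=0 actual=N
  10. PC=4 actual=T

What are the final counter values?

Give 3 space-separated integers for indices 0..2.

Ev 1: PC=4 idx=1 pred=N actual=T -> ctr[1]=1
Ev 2: PC=0 idx=0 pred=N actual=N -> ctr[0]=0
Ev 3: PC=1 idx=1 pred=N actual=N -> ctr[1]=0
Ev 4: PC=4 idx=1 pred=N actual=N -> ctr[1]=0
Ev 5: PC=0 idx=0 pred=N actual=T -> ctr[0]=1
Ev 6: PC=0 idx=0 pred=N actual=T -> ctr[0]=2
Ev 7: PC=4 idx=1 pred=N actual=T -> ctr[1]=1
Ev 8: PC=1 idx=1 pred=N actual=N -> ctr[1]=0
Ev 9: PC=0 idx=0 pred=T actual=N -> ctr[0]=1
Ev 10: PC=4 idx=1 pred=N actual=T -> ctr[1]=1

Answer: 1 1 0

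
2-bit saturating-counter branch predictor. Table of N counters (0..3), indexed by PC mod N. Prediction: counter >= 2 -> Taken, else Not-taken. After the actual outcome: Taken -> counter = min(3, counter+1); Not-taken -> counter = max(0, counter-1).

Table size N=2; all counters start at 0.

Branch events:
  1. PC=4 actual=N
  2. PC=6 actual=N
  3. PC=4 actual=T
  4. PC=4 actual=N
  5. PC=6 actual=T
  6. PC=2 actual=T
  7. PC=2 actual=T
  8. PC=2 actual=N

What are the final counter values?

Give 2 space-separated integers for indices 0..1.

Answer: 2 0

Derivation:
Ev 1: PC=4 idx=0 pred=N actual=N -> ctr[0]=0
Ev 2: PC=6 idx=0 pred=N actual=N -> ctr[0]=0
Ev 3: PC=4 idx=0 pred=N actual=T -> ctr[0]=1
Ev 4: PC=4 idx=0 pred=N actual=N -> ctr[0]=0
Ev 5: PC=6 idx=0 pred=N actual=T -> ctr[0]=1
Ev 6: PC=2 idx=0 pred=N actual=T -> ctr[0]=2
Ev 7: PC=2 idx=0 pred=T actual=T -> ctr[0]=3
Ev 8: PC=2 idx=0 pred=T actual=N -> ctr[0]=2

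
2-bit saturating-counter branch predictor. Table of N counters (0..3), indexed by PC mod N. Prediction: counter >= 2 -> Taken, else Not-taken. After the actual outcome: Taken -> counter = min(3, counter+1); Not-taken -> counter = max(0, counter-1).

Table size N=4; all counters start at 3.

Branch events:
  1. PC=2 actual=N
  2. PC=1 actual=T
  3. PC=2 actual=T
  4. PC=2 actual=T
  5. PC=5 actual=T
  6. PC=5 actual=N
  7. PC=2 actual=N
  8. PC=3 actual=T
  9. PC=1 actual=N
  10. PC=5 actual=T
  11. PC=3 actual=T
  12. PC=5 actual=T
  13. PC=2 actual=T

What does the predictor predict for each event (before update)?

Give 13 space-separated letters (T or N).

Ev 1: PC=2 idx=2 pred=T actual=N -> ctr[2]=2
Ev 2: PC=1 idx=1 pred=T actual=T -> ctr[1]=3
Ev 3: PC=2 idx=2 pred=T actual=T -> ctr[2]=3
Ev 4: PC=2 idx=2 pred=T actual=T -> ctr[2]=3
Ev 5: PC=5 idx=1 pred=T actual=T -> ctr[1]=3
Ev 6: PC=5 idx=1 pred=T actual=N -> ctr[1]=2
Ev 7: PC=2 idx=2 pred=T actual=N -> ctr[2]=2
Ev 8: PC=3 idx=3 pred=T actual=T -> ctr[3]=3
Ev 9: PC=1 idx=1 pred=T actual=N -> ctr[1]=1
Ev 10: PC=5 idx=1 pred=N actual=T -> ctr[1]=2
Ev 11: PC=3 idx=3 pred=T actual=T -> ctr[3]=3
Ev 12: PC=5 idx=1 pred=T actual=T -> ctr[1]=3
Ev 13: PC=2 idx=2 pred=T actual=T -> ctr[2]=3

Answer: T T T T T T T T T N T T T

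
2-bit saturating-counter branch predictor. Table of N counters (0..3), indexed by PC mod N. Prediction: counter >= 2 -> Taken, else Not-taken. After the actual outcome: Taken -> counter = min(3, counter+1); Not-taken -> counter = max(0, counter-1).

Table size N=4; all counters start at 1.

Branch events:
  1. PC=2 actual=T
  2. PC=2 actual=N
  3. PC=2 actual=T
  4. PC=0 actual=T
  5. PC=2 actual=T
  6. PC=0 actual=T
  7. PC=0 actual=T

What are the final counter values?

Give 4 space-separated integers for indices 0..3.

Answer: 3 1 3 1

Derivation:
Ev 1: PC=2 idx=2 pred=N actual=T -> ctr[2]=2
Ev 2: PC=2 idx=2 pred=T actual=N -> ctr[2]=1
Ev 3: PC=2 idx=2 pred=N actual=T -> ctr[2]=2
Ev 4: PC=0 idx=0 pred=N actual=T -> ctr[0]=2
Ev 5: PC=2 idx=2 pred=T actual=T -> ctr[2]=3
Ev 6: PC=0 idx=0 pred=T actual=T -> ctr[0]=3
Ev 7: PC=0 idx=0 pred=T actual=T -> ctr[0]=3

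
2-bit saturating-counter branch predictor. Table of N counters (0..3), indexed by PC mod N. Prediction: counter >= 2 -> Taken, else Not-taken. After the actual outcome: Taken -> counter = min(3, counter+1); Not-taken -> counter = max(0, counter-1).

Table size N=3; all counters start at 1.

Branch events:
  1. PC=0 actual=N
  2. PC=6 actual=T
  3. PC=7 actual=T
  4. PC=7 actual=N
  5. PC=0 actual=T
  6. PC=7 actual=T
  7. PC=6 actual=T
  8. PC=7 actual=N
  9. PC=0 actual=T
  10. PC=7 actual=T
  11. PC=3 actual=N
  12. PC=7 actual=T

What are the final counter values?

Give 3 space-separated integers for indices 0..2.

Ev 1: PC=0 idx=0 pred=N actual=N -> ctr[0]=0
Ev 2: PC=6 idx=0 pred=N actual=T -> ctr[0]=1
Ev 3: PC=7 idx=1 pred=N actual=T -> ctr[1]=2
Ev 4: PC=7 idx=1 pred=T actual=N -> ctr[1]=1
Ev 5: PC=0 idx=0 pred=N actual=T -> ctr[0]=2
Ev 6: PC=7 idx=1 pred=N actual=T -> ctr[1]=2
Ev 7: PC=6 idx=0 pred=T actual=T -> ctr[0]=3
Ev 8: PC=7 idx=1 pred=T actual=N -> ctr[1]=1
Ev 9: PC=0 idx=0 pred=T actual=T -> ctr[0]=3
Ev 10: PC=7 idx=1 pred=N actual=T -> ctr[1]=2
Ev 11: PC=3 idx=0 pred=T actual=N -> ctr[0]=2
Ev 12: PC=7 idx=1 pred=T actual=T -> ctr[1]=3

Answer: 2 3 1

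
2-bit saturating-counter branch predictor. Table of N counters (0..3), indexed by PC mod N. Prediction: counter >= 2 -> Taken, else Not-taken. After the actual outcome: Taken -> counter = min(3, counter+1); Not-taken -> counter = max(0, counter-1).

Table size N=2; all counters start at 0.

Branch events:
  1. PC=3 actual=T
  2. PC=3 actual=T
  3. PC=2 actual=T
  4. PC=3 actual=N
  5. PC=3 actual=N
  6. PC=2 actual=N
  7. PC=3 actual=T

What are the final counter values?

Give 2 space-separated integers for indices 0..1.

Answer: 0 1

Derivation:
Ev 1: PC=3 idx=1 pred=N actual=T -> ctr[1]=1
Ev 2: PC=3 idx=1 pred=N actual=T -> ctr[1]=2
Ev 3: PC=2 idx=0 pred=N actual=T -> ctr[0]=1
Ev 4: PC=3 idx=1 pred=T actual=N -> ctr[1]=1
Ev 5: PC=3 idx=1 pred=N actual=N -> ctr[1]=0
Ev 6: PC=2 idx=0 pred=N actual=N -> ctr[0]=0
Ev 7: PC=3 idx=1 pred=N actual=T -> ctr[1]=1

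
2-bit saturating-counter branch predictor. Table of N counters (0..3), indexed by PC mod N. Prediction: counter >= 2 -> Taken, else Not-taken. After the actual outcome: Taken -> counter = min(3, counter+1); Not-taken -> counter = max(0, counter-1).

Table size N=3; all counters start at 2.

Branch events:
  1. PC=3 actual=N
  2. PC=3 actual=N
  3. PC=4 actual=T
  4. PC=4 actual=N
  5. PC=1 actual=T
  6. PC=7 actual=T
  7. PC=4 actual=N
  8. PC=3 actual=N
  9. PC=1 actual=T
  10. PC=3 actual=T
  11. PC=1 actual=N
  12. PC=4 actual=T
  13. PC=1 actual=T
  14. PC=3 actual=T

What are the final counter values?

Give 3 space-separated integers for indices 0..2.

Answer: 2 3 2

Derivation:
Ev 1: PC=3 idx=0 pred=T actual=N -> ctr[0]=1
Ev 2: PC=3 idx=0 pred=N actual=N -> ctr[0]=0
Ev 3: PC=4 idx=1 pred=T actual=T -> ctr[1]=3
Ev 4: PC=4 idx=1 pred=T actual=N -> ctr[1]=2
Ev 5: PC=1 idx=1 pred=T actual=T -> ctr[1]=3
Ev 6: PC=7 idx=1 pred=T actual=T -> ctr[1]=3
Ev 7: PC=4 idx=1 pred=T actual=N -> ctr[1]=2
Ev 8: PC=3 idx=0 pred=N actual=N -> ctr[0]=0
Ev 9: PC=1 idx=1 pred=T actual=T -> ctr[1]=3
Ev 10: PC=3 idx=0 pred=N actual=T -> ctr[0]=1
Ev 11: PC=1 idx=1 pred=T actual=N -> ctr[1]=2
Ev 12: PC=4 idx=1 pred=T actual=T -> ctr[1]=3
Ev 13: PC=1 idx=1 pred=T actual=T -> ctr[1]=3
Ev 14: PC=3 idx=0 pred=N actual=T -> ctr[0]=2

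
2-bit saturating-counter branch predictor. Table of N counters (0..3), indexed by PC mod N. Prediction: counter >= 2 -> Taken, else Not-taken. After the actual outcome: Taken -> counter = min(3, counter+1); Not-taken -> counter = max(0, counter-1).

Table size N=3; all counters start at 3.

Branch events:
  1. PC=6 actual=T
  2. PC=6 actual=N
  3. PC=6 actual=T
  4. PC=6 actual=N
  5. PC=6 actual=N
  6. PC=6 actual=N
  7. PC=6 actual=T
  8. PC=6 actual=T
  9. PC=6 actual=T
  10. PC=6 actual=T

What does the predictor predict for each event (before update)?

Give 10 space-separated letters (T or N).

Ev 1: PC=6 idx=0 pred=T actual=T -> ctr[0]=3
Ev 2: PC=6 idx=0 pred=T actual=N -> ctr[0]=2
Ev 3: PC=6 idx=0 pred=T actual=T -> ctr[0]=3
Ev 4: PC=6 idx=0 pred=T actual=N -> ctr[0]=2
Ev 5: PC=6 idx=0 pred=T actual=N -> ctr[0]=1
Ev 6: PC=6 idx=0 pred=N actual=N -> ctr[0]=0
Ev 7: PC=6 idx=0 pred=N actual=T -> ctr[0]=1
Ev 8: PC=6 idx=0 pred=N actual=T -> ctr[0]=2
Ev 9: PC=6 idx=0 pred=T actual=T -> ctr[0]=3
Ev 10: PC=6 idx=0 pred=T actual=T -> ctr[0]=3

Answer: T T T T T N N N T T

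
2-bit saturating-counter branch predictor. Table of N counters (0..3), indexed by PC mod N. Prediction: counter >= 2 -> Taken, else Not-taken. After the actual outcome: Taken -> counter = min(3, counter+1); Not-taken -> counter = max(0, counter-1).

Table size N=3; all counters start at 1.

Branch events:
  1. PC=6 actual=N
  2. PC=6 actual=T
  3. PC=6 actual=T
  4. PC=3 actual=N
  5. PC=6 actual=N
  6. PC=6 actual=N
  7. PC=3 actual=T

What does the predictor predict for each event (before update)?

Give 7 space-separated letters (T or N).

Answer: N N N T N N N

Derivation:
Ev 1: PC=6 idx=0 pred=N actual=N -> ctr[0]=0
Ev 2: PC=6 idx=0 pred=N actual=T -> ctr[0]=1
Ev 3: PC=6 idx=0 pred=N actual=T -> ctr[0]=2
Ev 4: PC=3 idx=0 pred=T actual=N -> ctr[0]=1
Ev 5: PC=6 idx=0 pred=N actual=N -> ctr[0]=0
Ev 6: PC=6 idx=0 pred=N actual=N -> ctr[0]=0
Ev 7: PC=3 idx=0 pred=N actual=T -> ctr[0]=1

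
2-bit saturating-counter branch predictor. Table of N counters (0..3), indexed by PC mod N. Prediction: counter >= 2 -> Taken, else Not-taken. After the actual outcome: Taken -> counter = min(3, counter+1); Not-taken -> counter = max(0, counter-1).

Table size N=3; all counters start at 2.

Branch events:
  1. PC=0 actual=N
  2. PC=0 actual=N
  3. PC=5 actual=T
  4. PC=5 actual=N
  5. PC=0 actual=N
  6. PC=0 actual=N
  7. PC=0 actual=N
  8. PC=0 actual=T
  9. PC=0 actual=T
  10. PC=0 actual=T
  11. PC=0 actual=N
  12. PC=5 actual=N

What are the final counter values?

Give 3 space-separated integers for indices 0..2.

Answer: 2 2 1

Derivation:
Ev 1: PC=0 idx=0 pred=T actual=N -> ctr[0]=1
Ev 2: PC=0 idx=0 pred=N actual=N -> ctr[0]=0
Ev 3: PC=5 idx=2 pred=T actual=T -> ctr[2]=3
Ev 4: PC=5 idx=2 pred=T actual=N -> ctr[2]=2
Ev 5: PC=0 idx=0 pred=N actual=N -> ctr[0]=0
Ev 6: PC=0 idx=0 pred=N actual=N -> ctr[0]=0
Ev 7: PC=0 idx=0 pred=N actual=N -> ctr[0]=0
Ev 8: PC=0 idx=0 pred=N actual=T -> ctr[0]=1
Ev 9: PC=0 idx=0 pred=N actual=T -> ctr[0]=2
Ev 10: PC=0 idx=0 pred=T actual=T -> ctr[0]=3
Ev 11: PC=0 idx=0 pred=T actual=N -> ctr[0]=2
Ev 12: PC=5 idx=2 pred=T actual=N -> ctr[2]=1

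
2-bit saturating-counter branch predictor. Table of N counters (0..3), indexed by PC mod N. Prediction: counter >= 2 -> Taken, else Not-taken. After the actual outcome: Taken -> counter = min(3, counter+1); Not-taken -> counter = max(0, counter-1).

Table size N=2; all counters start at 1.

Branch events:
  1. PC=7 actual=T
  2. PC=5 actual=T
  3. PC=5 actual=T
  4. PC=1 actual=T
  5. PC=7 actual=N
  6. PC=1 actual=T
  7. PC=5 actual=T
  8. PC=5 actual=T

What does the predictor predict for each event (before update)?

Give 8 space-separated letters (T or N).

Ev 1: PC=7 idx=1 pred=N actual=T -> ctr[1]=2
Ev 2: PC=5 idx=1 pred=T actual=T -> ctr[1]=3
Ev 3: PC=5 idx=1 pred=T actual=T -> ctr[1]=3
Ev 4: PC=1 idx=1 pred=T actual=T -> ctr[1]=3
Ev 5: PC=7 idx=1 pred=T actual=N -> ctr[1]=2
Ev 6: PC=1 idx=1 pred=T actual=T -> ctr[1]=3
Ev 7: PC=5 idx=1 pred=T actual=T -> ctr[1]=3
Ev 8: PC=5 idx=1 pred=T actual=T -> ctr[1]=3

Answer: N T T T T T T T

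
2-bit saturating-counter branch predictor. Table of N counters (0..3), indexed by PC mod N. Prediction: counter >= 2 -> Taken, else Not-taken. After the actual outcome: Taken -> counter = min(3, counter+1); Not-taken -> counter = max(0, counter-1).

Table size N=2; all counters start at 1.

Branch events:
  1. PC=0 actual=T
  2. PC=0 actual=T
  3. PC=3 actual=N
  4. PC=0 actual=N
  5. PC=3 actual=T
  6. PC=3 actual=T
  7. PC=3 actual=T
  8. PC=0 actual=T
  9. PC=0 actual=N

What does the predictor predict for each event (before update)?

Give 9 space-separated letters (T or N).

Answer: N T N T N N T T T

Derivation:
Ev 1: PC=0 idx=0 pred=N actual=T -> ctr[0]=2
Ev 2: PC=0 idx=0 pred=T actual=T -> ctr[0]=3
Ev 3: PC=3 idx=1 pred=N actual=N -> ctr[1]=0
Ev 4: PC=0 idx=0 pred=T actual=N -> ctr[0]=2
Ev 5: PC=3 idx=1 pred=N actual=T -> ctr[1]=1
Ev 6: PC=3 idx=1 pred=N actual=T -> ctr[1]=2
Ev 7: PC=3 idx=1 pred=T actual=T -> ctr[1]=3
Ev 8: PC=0 idx=0 pred=T actual=T -> ctr[0]=3
Ev 9: PC=0 idx=0 pred=T actual=N -> ctr[0]=2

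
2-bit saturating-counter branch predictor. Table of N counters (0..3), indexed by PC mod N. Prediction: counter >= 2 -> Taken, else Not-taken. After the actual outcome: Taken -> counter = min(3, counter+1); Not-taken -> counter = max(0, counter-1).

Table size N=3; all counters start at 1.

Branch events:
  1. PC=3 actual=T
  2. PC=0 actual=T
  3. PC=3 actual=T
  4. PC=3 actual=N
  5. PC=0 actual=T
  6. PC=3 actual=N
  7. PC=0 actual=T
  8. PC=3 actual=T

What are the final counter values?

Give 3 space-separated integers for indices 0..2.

Answer: 3 1 1

Derivation:
Ev 1: PC=3 idx=0 pred=N actual=T -> ctr[0]=2
Ev 2: PC=0 idx=0 pred=T actual=T -> ctr[0]=3
Ev 3: PC=3 idx=0 pred=T actual=T -> ctr[0]=3
Ev 4: PC=3 idx=0 pred=T actual=N -> ctr[0]=2
Ev 5: PC=0 idx=0 pred=T actual=T -> ctr[0]=3
Ev 6: PC=3 idx=0 pred=T actual=N -> ctr[0]=2
Ev 7: PC=0 idx=0 pred=T actual=T -> ctr[0]=3
Ev 8: PC=3 idx=0 pred=T actual=T -> ctr[0]=3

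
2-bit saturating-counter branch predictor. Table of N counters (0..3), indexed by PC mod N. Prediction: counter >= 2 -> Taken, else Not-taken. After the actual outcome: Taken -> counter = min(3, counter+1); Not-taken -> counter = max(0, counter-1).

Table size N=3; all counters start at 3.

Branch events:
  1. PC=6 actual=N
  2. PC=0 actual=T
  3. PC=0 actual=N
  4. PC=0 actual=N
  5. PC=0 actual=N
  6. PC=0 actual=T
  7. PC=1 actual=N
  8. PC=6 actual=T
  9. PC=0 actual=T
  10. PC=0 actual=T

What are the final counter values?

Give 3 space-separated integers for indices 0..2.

Answer: 3 2 3

Derivation:
Ev 1: PC=6 idx=0 pred=T actual=N -> ctr[0]=2
Ev 2: PC=0 idx=0 pred=T actual=T -> ctr[0]=3
Ev 3: PC=0 idx=0 pred=T actual=N -> ctr[0]=2
Ev 4: PC=0 idx=0 pred=T actual=N -> ctr[0]=1
Ev 5: PC=0 idx=0 pred=N actual=N -> ctr[0]=0
Ev 6: PC=0 idx=0 pred=N actual=T -> ctr[0]=1
Ev 7: PC=1 idx=1 pred=T actual=N -> ctr[1]=2
Ev 8: PC=6 idx=0 pred=N actual=T -> ctr[0]=2
Ev 9: PC=0 idx=0 pred=T actual=T -> ctr[0]=3
Ev 10: PC=0 idx=0 pred=T actual=T -> ctr[0]=3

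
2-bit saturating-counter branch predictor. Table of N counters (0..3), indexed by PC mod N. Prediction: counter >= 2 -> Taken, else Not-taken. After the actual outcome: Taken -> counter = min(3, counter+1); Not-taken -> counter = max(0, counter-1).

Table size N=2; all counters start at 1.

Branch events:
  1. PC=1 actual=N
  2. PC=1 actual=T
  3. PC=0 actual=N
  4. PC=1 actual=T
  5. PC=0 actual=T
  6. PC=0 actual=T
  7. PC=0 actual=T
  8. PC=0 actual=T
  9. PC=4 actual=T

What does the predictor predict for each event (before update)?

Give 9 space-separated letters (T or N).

Ev 1: PC=1 idx=1 pred=N actual=N -> ctr[1]=0
Ev 2: PC=1 idx=1 pred=N actual=T -> ctr[1]=1
Ev 3: PC=0 idx=0 pred=N actual=N -> ctr[0]=0
Ev 4: PC=1 idx=1 pred=N actual=T -> ctr[1]=2
Ev 5: PC=0 idx=0 pred=N actual=T -> ctr[0]=1
Ev 6: PC=0 idx=0 pred=N actual=T -> ctr[0]=2
Ev 7: PC=0 idx=0 pred=T actual=T -> ctr[0]=3
Ev 8: PC=0 idx=0 pred=T actual=T -> ctr[0]=3
Ev 9: PC=4 idx=0 pred=T actual=T -> ctr[0]=3

Answer: N N N N N N T T T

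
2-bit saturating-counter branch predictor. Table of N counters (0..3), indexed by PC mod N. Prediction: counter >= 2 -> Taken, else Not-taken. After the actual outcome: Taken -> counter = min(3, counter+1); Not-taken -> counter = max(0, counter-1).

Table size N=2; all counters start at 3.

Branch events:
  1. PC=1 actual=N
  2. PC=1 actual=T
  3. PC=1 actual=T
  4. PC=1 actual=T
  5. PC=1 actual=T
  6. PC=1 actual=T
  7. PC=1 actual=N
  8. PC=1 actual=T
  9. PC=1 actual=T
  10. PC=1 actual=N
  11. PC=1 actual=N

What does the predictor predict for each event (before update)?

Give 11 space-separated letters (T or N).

Ev 1: PC=1 idx=1 pred=T actual=N -> ctr[1]=2
Ev 2: PC=1 idx=1 pred=T actual=T -> ctr[1]=3
Ev 3: PC=1 idx=1 pred=T actual=T -> ctr[1]=3
Ev 4: PC=1 idx=1 pred=T actual=T -> ctr[1]=3
Ev 5: PC=1 idx=1 pred=T actual=T -> ctr[1]=3
Ev 6: PC=1 idx=1 pred=T actual=T -> ctr[1]=3
Ev 7: PC=1 idx=1 pred=T actual=N -> ctr[1]=2
Ev 8: PC=1 idx=1 pred=T actual=T -> ctr[1]=3
Ev 9: PC=1 idx=1 pred=T actual=T -> ctr[1]=3
Ev 10: PC=1 idx=1 pred=T actual=N -> ctr[1]=2
Ev 11: PC=1 idx=1 pred=T actual=N -> ctr[1]=1

Answer: T T T T T T T T T T T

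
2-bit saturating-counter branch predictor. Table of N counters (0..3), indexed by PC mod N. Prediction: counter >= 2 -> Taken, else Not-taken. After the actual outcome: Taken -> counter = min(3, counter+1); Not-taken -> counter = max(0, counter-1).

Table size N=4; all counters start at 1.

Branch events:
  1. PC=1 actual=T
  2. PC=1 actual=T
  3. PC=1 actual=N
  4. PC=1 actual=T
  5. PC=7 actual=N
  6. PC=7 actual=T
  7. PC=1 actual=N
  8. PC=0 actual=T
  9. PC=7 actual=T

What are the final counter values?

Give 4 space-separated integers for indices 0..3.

Ev 1: PC=1 idx=1 pred=N actual=T -> ctr[1]=2
Ev 2: PC=1 idx=1 pred=T actual=T -> ctr[1]=3
Ev 3: PC=1 idx=1 pred=T actual=N -> ctr[1]=2
Ev 4: PC=1 idx=1 pred=T actual=T -> ctr[1]=3
Ev 5: PC=7 idx=3 pred=N actual=N -> ctr[3]=0
Ev 6: PC=7 idx=3 pred=N actual=T -> ctr[3]=1
Ev 7: PC=1 idx=1 pred=T actual=N -> ctr[1]=2
Ev 8: PC=0 idx=0 pred=N actual=T -> ctr[0]=2
Ev 9: PC=7 idx=3 pred=N actual=T -> ctr[3]=2

Answer: 2 2 1 2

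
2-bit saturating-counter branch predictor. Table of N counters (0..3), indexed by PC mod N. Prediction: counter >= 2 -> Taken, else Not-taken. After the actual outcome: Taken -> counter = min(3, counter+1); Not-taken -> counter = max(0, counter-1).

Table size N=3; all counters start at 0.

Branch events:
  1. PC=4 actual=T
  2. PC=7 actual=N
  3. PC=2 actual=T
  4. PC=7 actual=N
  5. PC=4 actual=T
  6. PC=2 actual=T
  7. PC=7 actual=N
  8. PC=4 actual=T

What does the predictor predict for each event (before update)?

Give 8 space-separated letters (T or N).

Answer: N N N N N N N N

Derivation:
Ev 1: PC=4 idx=1 pred=N actual=T -> ctr[1]=1
Ev 2: PC=7 idx=1 pred=N actual=N -> ctr[1]=0
Ev 3: PC=2 idx=2 pred=N actual=T -> ctr[2]=1
Ev 4: PC=7 idx=1 pred=N actual=N -> ctr[1]=0
Ev 5: PC=4 idx=1 pred=N actual=T -> ctr[1]=1
Ev 6: PC=2 idx=2 pred=N actual=T -> ctr[2]=2
Ev 7: PC=7 idx=1 pred=N actual=N -> ctr[1]=0
Ev 8: PC=4 idx=1 pred=N actual=T -> ctr[1]=1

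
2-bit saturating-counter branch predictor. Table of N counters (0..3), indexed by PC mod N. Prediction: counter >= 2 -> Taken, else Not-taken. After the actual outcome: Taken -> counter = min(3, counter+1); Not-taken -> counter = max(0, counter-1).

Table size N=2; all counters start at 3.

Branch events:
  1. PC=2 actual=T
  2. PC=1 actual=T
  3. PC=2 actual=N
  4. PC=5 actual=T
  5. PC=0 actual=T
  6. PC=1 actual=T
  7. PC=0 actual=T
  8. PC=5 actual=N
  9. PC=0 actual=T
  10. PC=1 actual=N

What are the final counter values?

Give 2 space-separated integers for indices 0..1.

Answer: 3 1

Derivation:
Ev 1: PC=2 idx=0 pred=T actual=T -> ctr[0]=3
Ev 2: PC=1 idx=1 pred=T actual=T -> ctr[1]=3
Ev 3: PC=2 idx=0 pred=T actual=N -> ctr[0]=2
Ev 4: PC=5 idx=1 pred=T actual=T -> ctr[1]=3
Ev 5: PC=0 idx=0 pred=T actual=T -> ctr[0]=3
Ev 6: PC=1 idx=1 pred=T actual=T -> ctr[1]=3
Ev 7: PC=0 idx=0 pred=T actual=T -> ctr[0]=3
Ev 8: PC=5 idx=1 pred=T actual=N -> ctr[1]=2
Ev 9: PC=0 idx=0 pred=T actual=T -> ctr[0]=3
Ev 10: PC=1 idx=1 pred=T actual=N -> ctr[1]=1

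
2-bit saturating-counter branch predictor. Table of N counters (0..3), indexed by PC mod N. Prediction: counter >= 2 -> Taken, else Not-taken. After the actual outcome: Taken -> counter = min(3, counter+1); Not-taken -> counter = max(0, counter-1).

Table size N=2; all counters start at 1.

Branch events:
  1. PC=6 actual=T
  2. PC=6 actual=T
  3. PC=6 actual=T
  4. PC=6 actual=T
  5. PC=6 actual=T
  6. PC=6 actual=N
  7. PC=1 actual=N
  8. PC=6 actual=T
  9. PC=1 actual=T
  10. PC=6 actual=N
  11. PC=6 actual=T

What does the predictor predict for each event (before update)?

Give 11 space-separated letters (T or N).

Answer: N T T T T T N T N T T

Derivation:
Ev 1: PC=6 idx=0 pred=N actual=T -> ctr[0]=2
Ev 2: PC=6 idx=0 pred=T actual=T -> ctr[0]=3
Ev 3: PC=6 idx=0 pred=T actual=T -> ctr[0]=3
Ev 4: PC=6 idx=0 pred=T actual=T -> ctr[0]=3
Ev 5: PC=6 idx=0 pred=T actual=T -> ctr[0]=3
Ev 6: PC=6 idx=0 pred=T actual=N -> ctr[0]=2
Ev 7: PC=1 idx=1 pred=N actual=N -> ctr[1]=0
Ev 8: PC=6 idx=0 pred=T actual=T -> ctr[0]=3
Ev 9: PC=1 idx=1 pred=N actual=T -> ctr[1]=1
Ev 10: PC=6 idx=0 pred=T actual=N -> ctr[0]=2
Ev 11: PC=6 idx=0 pred=T actual=T -> ctr[0]=3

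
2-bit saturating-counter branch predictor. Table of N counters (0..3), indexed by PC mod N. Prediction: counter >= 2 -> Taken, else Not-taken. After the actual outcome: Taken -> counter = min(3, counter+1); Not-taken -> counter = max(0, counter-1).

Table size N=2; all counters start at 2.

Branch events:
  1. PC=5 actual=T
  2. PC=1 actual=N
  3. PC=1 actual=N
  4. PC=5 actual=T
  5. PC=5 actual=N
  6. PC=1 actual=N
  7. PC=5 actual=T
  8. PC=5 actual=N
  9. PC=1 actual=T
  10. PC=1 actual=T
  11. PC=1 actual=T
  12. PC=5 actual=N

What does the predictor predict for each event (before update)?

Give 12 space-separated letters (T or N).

Answer: T T T N T N N N N N T T

Derivation:
Ev 1: PC=5 idx=1 pred=T actual=T -> ctr[1]=3
Ev 2: PC=1 idx=1 pred=T actual=N -> ctr[1]=2
Ev 3: PC=1 idx=1 pred=T actual=N -> ctr[1]=1
Ev 4: PC=5 idx=1 pred=N actual=T -> ctr[1]=2
Ev 5: PC=5 idx=1 pred=T actual=N -> ctr[1]=1
Ev 6: PC=1 idx=1 pred=N actual=N -> ctr[1]=0
Ev 7: PC=5 idx=1 pred=N actual=T -> ctr[1]=1
Ev 8: PC=5 idx=1 pred=N actual=N -> ctr[1]=0
Ev 9: PC=1 idx=1 pred=N actual=T -> ctr[1]=1
Ev 10: PC=1 idx=1 pred=N actual=T -> ctr[1]=2
Ev 11: PC=1 idx=1 pred=T actual=T -> ctr[1]=3
Ev 12: PC=5 idx=1 pred=T actual=N -> ctr[1]=2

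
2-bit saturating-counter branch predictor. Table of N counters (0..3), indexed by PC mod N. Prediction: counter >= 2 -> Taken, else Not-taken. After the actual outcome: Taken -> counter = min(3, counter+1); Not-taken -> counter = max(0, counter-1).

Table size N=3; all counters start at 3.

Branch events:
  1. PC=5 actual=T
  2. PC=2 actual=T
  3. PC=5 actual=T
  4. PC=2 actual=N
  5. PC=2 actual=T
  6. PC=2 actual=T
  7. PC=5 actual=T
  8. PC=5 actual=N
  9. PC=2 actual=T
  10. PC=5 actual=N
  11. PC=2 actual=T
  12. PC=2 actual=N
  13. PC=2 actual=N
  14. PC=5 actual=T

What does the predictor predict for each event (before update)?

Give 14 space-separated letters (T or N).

Ev 1: PC=5 idx=2 pred=T actual=T -> ctr[2]=3
Ev 2: PC=2 idx=2 pred=T actual=T -> ctr[2]=3
Ev 3: PC=5 idx=2 pred=T actual=T -> ctr[2]=3
Ev 4: PC=2 idx=2 pred=T actual=N -> ctr[2]=2
Ev 5: PC=2 idx=2 pred=T actual=T -> ctr[2]=3
Ev 6: PC=2 idx=2 pred=T actual=T -> ctr[2]=3
Ev 7: PC=5 idx=2 pred=T actual=T -> ctr[2]=3
Ev 8: PC=5 idx=2 pred=T actual=N -> ctr[2]=2
Ev 9: PC=2 idx=2 pred=T actual=T -> ctr[2]=3
Ev 10: PC=5 idx=2 pred=T actual=N -> ctr[2]=2
Ev 11: PC=2 idx=2 pred=T actual=T -> ctr[2]=3
Ev 12: PC=2 idx=2 pred=T actual=N -> ctr[2]=2
Ev 13: PC=2 idx=2 pred=T actual=N -> ctr[2]=1
Ev 14: PC=5 idx=2 pred=N actual=T -> ctr[2]=2

Answer: T T T T T T T T T T T T T N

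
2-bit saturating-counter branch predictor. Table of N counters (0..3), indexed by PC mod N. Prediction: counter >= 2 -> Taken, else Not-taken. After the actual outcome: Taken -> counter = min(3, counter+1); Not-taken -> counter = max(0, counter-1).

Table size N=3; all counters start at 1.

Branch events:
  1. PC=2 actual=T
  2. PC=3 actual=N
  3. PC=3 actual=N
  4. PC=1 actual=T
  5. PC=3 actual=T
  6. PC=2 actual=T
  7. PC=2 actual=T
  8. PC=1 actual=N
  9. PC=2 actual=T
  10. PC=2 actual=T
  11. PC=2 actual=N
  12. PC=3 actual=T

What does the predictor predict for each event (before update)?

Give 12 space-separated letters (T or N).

Ev 1: PC=2 idx=2 pred=N actual=T -> ctr[2]=2
Ev 2: PC=3 idx=0 pred=N actual=N -> ctr[0]=0
Ev 3: PC=3 idx=0 pred=N actual=N -> ctr[0]=0
Ev 4: PC=1 idx=1 pred=N actual=T -> ctr[1]=2
Ev 5: PC=3 idx=0 pred=N actual=T -> ctr[0]=1
Ev 6: PC=2 idx=2 pred=T actual=T -> ctr[2]=3
Ev 7: PC=2 idx=2 pred=T actual=T -> ctr[2]=3
Ev 8: PC=1 idx=1 pred=T actual=N -> ctr[1]=1
Ev 9: PC=2 idx=2 pred=T actual=T -> ctr[2]=3
Ev 10: PC=2 idx=2 pred=T actual=T -> ctr[2]=3
Ev 11: PC=2 idx=2 pred=T actual=N -> ctr[2]=2
Ev 12: PC=3 idx=0 pred=N actual=T -> ctr[0]=2

Answer: N N N N N T T T T T T N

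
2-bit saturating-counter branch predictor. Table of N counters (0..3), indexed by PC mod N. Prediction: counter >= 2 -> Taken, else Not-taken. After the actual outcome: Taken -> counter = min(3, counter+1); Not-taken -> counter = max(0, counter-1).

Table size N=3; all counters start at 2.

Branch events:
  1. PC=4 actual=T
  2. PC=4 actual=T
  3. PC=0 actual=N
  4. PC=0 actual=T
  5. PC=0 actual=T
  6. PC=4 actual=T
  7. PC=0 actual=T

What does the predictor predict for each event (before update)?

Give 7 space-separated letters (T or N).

Answer: T T T N T T T

Derivation:
Ev 1: PC=4 idx=1 pred=T actual=T -> ctr[1]=3
Ev 2: PC=4 idx=1 pred=T actual=T -> ctr[1]=3
Ev 3: PC=0 idx=0 pred=T actual=N -> ctr[0]=1
Ev 4: PC=0 idx=0 pred=N actual=T -> ctr[0]=2
Ev 5: PC=0 idx=0 pred=T actual=T -> ctr[0]=3
Ev 6: PC=4 idx=1 pred=T actual=T -> ctr[1]=3
Ev 7: PC=0 idx=0 pred=T actual=T -> ctr[0]=3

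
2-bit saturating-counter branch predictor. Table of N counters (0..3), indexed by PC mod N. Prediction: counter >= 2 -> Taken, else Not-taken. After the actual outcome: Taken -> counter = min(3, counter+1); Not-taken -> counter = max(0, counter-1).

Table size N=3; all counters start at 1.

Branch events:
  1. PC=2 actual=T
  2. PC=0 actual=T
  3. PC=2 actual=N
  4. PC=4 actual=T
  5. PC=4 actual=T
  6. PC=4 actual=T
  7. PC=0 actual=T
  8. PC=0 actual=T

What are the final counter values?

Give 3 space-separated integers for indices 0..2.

Ev 1: PC=2 idx=2 pred=N actual=T -> ctr[2]=2
Ev 2: PC=0 idx=0 pred=N actual=T -> ctr[0]=2
Ev 3: PC=2 idx=2 pred=T actual=N -> ctr[2]=1
Ev 4: PC=4 idx=1 pred=N actual=T -> ctr[1]=2
Ev 5: PC=4 idx=1 pred=T actual=T -> ctr[1]=3
Ev 6: PC=4 idx=1 pred=T actual=T -> ctr[1]=3
Ev 7: PC=0 idx=0 pred=T actual=T -> ctr[0]=3
Ev 8: PC=0 idx=0 pred=T actual=T -> ctr[0]=3

Answer: 3 3 1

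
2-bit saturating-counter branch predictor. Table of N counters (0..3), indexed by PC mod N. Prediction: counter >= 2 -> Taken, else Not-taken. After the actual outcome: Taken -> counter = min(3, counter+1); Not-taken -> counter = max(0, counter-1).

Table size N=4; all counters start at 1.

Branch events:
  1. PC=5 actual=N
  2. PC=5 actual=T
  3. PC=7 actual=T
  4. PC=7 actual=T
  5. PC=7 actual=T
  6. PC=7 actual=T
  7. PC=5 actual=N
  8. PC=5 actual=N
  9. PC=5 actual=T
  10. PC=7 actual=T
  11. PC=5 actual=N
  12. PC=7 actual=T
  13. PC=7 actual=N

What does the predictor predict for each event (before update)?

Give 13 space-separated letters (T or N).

Ev 1: PC=5 idx=1 pred=N actual=N -> ctr[1]=0
Ev 2: PC=5 idx=1 pred=N actual=T -> ctr[1]=1
Ev 3: PC=7 idx=3 pred=N actual=T -> ctr[3]=2
Ev 4: PC=7 idx=3 pred=T actual=T -> ctr[3]=3
Ev 5: PC=7 idx=3 pred=T actual=T -> ctr[3]=3
Ev 6: PC=7 idx=3 pred=T actual=T -> ctr[3]=3
Ev 7: PC=5 idx=1 pred=N actual=N -> ctr[1]=0
Ev 8: PC=5 idx=1 pred=N actual=N -> ctr[1]=0
Ev 9: PC=5 idx=1 pred=N actual=T -> ctr[1]=1
Ev 10: PC=7 idx=3 pred=T actual=T -> ctr[3]=3
Ev 11: PC=5 idx=1 pred=N actual=N -> ctr[1]=0
Ev 12: PC=7 idx=3 pred=T actual=T -> ctr[3]=3
Ev 13: PC=7 idx=3 pred=T actual=N -> ctr[3]=2

Answer: N N N T T T N N N T N T T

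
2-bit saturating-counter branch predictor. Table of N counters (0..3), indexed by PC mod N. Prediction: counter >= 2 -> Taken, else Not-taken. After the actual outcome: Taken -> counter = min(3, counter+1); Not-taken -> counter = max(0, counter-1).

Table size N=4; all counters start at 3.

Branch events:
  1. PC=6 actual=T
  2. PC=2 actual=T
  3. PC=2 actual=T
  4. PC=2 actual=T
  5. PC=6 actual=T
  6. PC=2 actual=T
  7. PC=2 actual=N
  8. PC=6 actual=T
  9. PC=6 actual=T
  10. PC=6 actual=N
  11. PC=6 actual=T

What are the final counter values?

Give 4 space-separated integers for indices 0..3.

Answer: 3 3 3 3

Derivation:
Ev 1: PC=6 idx=2 pred=T actual=T -> ctr[2]=3
Ev 2: PC=2 idx=2 pred=T actual=T -> ctr[2]=3
Ev 3: PC=2 idx=2 pred=T actual=T -> ctr[2]=3
Ev 4: PC=2 idx=2 pred=T actual=T -> ctr[2]=3
Ev 5: PC=6 idx=2 pred=T actual=T -> ctr[2]=3
Ev 6: PC=2 idx=2 pred=T actual=T -> ctr[2]=3
Ev 7: PC=2 idx=2 pred=T actual=N -> ctr[2]=2
Ev 8: PC=6 idx=2 pred=T actual=T -> ctr[2]=3
Ev 9: PC=6 idx=2 pred=T actual=T -> ctr[2]=3
Ev 10: PC=6 idx=2 pred=T actual=N -> ctr[2]=2
Ev 11: PC=6 idx=2 pred=T actual=T -> ctr[2]=3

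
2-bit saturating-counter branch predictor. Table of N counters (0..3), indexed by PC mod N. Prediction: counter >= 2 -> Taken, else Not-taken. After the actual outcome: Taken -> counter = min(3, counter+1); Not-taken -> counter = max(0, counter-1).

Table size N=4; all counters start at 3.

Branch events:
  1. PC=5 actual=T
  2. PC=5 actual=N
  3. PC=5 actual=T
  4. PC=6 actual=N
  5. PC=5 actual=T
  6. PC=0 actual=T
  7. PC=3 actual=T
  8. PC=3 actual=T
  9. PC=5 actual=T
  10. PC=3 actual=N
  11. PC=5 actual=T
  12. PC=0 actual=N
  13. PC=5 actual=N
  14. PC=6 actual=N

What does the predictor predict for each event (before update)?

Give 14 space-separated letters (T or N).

Ev 1: PC=5 idx=1 pred=T actual=T -> ctr[1]=3
Ev 2: PC=5 idx=1 pred=T actual=N -> ctr[1]=2
Ev 3: PC=5 idx=1 pred=T actual=T -> ctr[1]=3
Ev 4: PC=6 idx=2 pred=T actual=N -> ctr[2]=2
Ev 5: PC=5 idx=1 pred=T actual=T -> ctr[1]=3
Ev 6: PC=0 idx=0 pred=T actual=T -> ctr[0]=3
Ev 7: PC=3 idx=3 pred=T actual=T -> ctr[3]=3
Ev 8: PC=3 idx=3 pred=T actual=T -> ctr[3]=3
Ev 9: PC=5 idx=1 pred=T actual=T -> ctr[1]=3
Ev 10: PC=3 idx=3 pred=T actual=N -> ctr[3]=2
Ev 11: PC=5 idx=1 pred=T actual=T -> ctr[1]=3
Ev 12: PC=0 idx=0 pred=T actual=N -> ctr[0]=2
Ev 13: PC=5 idx=1 pred=T actual=N -> ctr[1]=2
Ev 14: PC=6 idx=2 pred=T actual=N -> ctr[2]=1

Answer: T T T T T T T T T T T T T T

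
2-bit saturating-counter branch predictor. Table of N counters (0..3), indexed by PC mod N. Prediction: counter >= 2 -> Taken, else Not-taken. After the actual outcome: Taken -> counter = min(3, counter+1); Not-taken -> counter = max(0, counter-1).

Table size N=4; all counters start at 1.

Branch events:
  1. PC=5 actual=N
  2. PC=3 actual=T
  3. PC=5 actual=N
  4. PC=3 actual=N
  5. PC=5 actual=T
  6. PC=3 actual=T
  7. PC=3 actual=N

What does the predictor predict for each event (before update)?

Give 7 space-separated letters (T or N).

Answer: N N N T N N T

Derivation:
Ev 1: PC=5 idx=1 pred=N actual=N -> ctr[1]=0
Ev 2: PC=3 idx=3 pred=N actual=T -> ctr[3]=2
Ev 3: PC=5 idx=1 pred=N actual=N -> ctr[1]=0
Ev 4: PC=3 idx=3 pred=T actual=N -> ctr[3]=1
Ev 5: PC=5 idx=1 pred=N actual=T -> ctr[1]=1
Ev 6: PC=3 idx=3 pred=N actual=T -> ctr[3]=2
Ev 7: PC=3 idx=3 pred=T actual=N -> ctr[3]=1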